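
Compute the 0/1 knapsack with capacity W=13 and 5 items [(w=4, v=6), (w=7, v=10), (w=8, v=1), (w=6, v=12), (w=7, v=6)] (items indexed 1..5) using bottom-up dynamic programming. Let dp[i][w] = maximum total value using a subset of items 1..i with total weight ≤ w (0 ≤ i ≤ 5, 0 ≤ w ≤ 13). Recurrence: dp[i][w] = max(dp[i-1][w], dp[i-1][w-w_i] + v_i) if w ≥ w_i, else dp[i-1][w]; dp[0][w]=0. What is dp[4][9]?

i\w   0   1   2   3   4   5   6   7   8   9  10  11  12  13
  0   0   0   0   0   0   0   0   0   0   0   0   0   0   0
  1   0   0   0   0   6   6   6   6   6   6   6   6   6   6
  2   0   0   0   0   6   6   6  10  10  10  10  16  16  16
  3   0   0   0   0   6   6   6  10  10  10  10  16  16  16
  4   0   0   0   0   6   6  12  12  12  12  18  18  18  22
  5   0   0   0   0   6   6  12  12  12  12  18  18  18  22

12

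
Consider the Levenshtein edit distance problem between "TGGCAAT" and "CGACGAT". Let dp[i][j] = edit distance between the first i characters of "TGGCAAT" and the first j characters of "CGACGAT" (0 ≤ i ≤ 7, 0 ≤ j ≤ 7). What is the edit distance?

3

   ''  C  G  A  C  G  A  T
''  0  1  2  3  4  5  6  7
 T  1  1  2  3  4  5  6  6
 G  2  2  1  2  3  4  5  6
 G  3  3  2  2  3  3  4  5
 C  4  3  3  3  2  3  4  5
 A  5  4  4  3  3  3  3  4
 A  6  5  5  4  4  4  3  4
 T  7  6  6  5  5  5  4  3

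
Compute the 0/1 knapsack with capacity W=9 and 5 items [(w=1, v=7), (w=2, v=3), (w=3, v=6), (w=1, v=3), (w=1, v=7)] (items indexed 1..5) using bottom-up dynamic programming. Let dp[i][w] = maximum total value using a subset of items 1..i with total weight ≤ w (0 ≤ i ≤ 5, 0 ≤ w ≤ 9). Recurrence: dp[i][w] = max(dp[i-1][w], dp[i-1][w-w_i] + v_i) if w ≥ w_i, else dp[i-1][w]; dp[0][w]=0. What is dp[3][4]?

i\w   0   1   2   3   4   5   6   7   8   9
  0   0   0   0   0   0   0   0   0   0   0
  1   0   7   7   7   7   7   7   7   7   7
  2   0   7   7  10  10  10  10  10  10  10
  3   0   7   7  10  13  13  16  16  16  16
  4   0   7  10  10  13  16  16  19  19  19
  5   0   7  14  17  17  20  23  23  26  26

13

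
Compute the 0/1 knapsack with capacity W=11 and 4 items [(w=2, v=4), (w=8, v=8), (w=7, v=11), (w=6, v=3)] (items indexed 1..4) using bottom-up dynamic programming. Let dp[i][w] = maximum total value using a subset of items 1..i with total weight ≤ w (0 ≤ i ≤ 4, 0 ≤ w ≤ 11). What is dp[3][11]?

15

i\w   0   1   2   3   4   5   6   7   8   9  10  11
  0   0   0   0   0   0   0   0   0   0   0   0   0
  1   0   0   4   4   4   4   4   4   4   4   4   4
  2   0   0   4   4   4   4   4   4   8   8  12  12
  3   0   0   4   4   4   4   4  11  11  15  15  15
  4   0   0   4   4   4   4   4  11  11  15  15  15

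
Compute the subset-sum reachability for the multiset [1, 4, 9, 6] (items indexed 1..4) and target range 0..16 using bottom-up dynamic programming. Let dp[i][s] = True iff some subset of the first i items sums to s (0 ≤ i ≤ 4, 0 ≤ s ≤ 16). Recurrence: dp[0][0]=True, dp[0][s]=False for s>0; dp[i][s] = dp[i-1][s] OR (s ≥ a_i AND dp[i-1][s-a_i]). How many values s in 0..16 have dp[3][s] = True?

i\s   0   1   2   3   4   5   6   7   8   9  10  11  12  13  14  15  16
  0   T   F   F   F   F   F   F   F   F   F   F   F   F   F   F   F   F
  1   T   T   F   F   F   F   F   F   F   F   F   F   F   F   F   F   F
  2   T   T   F   F   T   T   F   F   F   F   F   F   F   F   F   F   F
  3   T   T   F   F   T   T   F   F   F   T   T   F   F   T   T   F   F
  4   T   T   F   F   T   T   T   T   F   T   T   T   F   T   T   T   T

8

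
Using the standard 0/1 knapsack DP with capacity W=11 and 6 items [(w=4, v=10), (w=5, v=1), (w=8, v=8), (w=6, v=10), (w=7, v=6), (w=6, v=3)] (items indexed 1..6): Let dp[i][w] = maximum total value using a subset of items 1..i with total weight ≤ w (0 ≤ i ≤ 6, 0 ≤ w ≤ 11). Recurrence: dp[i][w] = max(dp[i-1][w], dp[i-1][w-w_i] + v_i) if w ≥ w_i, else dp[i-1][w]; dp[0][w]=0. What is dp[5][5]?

i\w   0   1   2   3   4   5   6   7   8   9  10  11
  0   0   0   0   0   0   0   0   0   0   0   0   0
  1   0   0   0   0  10  10  10  10  10  10  10  10
  2   0   0   0   0  10  10  10  10  10  11  11  11
  3   0   0   0   0  10  10  10  10  10  11  11  11
  4   0   0   0   0  10  10  10  10  10  11  20  20
  5   0   0   0   0  10  10  10  10  10  11  20  20
  6   0   0   0   0  10  10  10  10  10  11  20  20

10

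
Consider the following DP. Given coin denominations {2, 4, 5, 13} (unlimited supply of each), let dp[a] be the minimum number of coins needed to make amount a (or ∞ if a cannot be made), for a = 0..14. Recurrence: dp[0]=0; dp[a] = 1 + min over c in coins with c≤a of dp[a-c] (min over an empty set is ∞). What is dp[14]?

3

 a  0  1  2  3  4  5  6  7  8  9 10 11 12 13 14
dp  0  -  1  -  1  1  2  2  2  2  2  3  3  1  3
(- denotes ∞ / unreachable)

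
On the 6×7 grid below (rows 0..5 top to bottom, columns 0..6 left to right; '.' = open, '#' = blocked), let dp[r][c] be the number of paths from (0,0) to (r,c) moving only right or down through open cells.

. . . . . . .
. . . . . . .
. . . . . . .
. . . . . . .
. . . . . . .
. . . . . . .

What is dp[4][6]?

210

r\c   0   1   2   3   4   5   6
  0   1   1   1   1   1   1   1
  1   1   2   3   4   5   6   7
  2   1   3   6  10  15  21  28
  3   1   4  10  20  35  56  84
  4   1   5  15  35  70 126 210
  5   1   6  21  56 126 252 462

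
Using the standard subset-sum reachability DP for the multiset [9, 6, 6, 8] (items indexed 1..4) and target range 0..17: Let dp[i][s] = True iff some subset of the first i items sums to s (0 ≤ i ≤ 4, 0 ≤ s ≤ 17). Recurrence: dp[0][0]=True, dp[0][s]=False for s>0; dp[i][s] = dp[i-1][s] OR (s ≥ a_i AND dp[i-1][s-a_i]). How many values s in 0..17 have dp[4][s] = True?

8

i\s   0   1   2   3   4   5   6   7   8   9  10  11  12  13  14  15  16  17
  0   T   F   F   F   F   F   F   F   F   F   F   F   F   F   F   F   F   F
  1   T   F   F   F   F   F   F   F   F   T   F   F   F   F   F   F   F   F
  2   T   F   F   F   F   F   T   F   F   T   F   F   F   F   F   T   F   F
  3   T   F   F   F   F   F   T   F   F   T   F   F   T   F   F   T   F   F
  4   T   F   F   F   F   F   T   F   T   T   F   F   T   F   T   T   F   T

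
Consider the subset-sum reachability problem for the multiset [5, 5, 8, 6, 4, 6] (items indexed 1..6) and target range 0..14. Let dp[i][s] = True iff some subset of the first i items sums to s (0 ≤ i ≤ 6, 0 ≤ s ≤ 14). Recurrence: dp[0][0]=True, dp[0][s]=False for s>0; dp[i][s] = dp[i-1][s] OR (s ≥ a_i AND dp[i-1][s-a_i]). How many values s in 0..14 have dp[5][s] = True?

11

i\s   0   1   2   3   4   5   6   7   8   9  10  11  12  13  14
  0   T   F   F   F   F   F   F   F   F   F   F   F   F   F   F
  1   T   F   F   F   F   T   F   F   F   F   F   F   F   F   F
  2   T   F   F   F   F   T   F   F   F   F   T   F   F   F   F
  3   T   F   F   F   F   T   F   F   T   F   T   F   F   T   F
  4   T   F   F   F   F   T   T   F   T   F   T   T   F   T   T
  5   T   F   F   F   T   T   T   F   T   T   T   T   T   T   T
  6   T   F   F   F   T   T   T   F   T   T   T   T   T   T   T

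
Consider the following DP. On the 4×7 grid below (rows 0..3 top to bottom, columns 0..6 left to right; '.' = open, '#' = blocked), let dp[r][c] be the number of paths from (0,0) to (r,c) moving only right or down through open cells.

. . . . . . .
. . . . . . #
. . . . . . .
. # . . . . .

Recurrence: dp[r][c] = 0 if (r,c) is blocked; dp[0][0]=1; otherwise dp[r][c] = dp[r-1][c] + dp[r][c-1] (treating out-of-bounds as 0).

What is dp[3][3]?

16

r\c   0   1   2   3   4   5   6
  0   1   1   1   1   1   1   1
  1   1   2   3   4   5   6   0
  2   1   3   6  10  15  21  21
  3   1   0   6  16  31  52  73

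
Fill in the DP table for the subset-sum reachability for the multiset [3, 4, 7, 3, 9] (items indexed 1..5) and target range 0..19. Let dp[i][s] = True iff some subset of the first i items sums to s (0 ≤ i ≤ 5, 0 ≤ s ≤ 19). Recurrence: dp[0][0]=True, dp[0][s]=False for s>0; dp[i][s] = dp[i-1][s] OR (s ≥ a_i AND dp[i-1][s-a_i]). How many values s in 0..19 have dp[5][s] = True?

i\s   0   1   2   3   4   5   6   7   8   9  10  11  12  13  14  15  16  17  18  19
  0   T   F   F   F   F   F   F   F   F   F   F   F   F   F   F   F   F   F   F   F
  1   T   F   F   T   F   F   F   F   F   F   F   F   F   F   F   F   F   F   F   F
  2   T   F   F   T   T   F   F   T   F   F   F   F   F   F   F   F   F   F   F   F
  3   T   F   F   T   T   F   F   T   F   F   T   T   F   F   T   F   F   F   F   F
  4   T   F   F   T   T   F   T   T   F   F   T   T   F   T   T   F   F   T   F   F
  5   T   F   F   T   T   F   T   T   F   T   T   T   T   T   T   T   T   T   F   T

15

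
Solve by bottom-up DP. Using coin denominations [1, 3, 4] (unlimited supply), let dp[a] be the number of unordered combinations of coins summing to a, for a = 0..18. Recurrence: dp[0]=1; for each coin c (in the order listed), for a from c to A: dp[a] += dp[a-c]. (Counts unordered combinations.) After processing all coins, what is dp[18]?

20

after  coin     0     1     2     3     4     5     6     7     8     9    10    11    12    13    14    15    16    17    18
          1     1     1     1     1     1     1     1     1     1     1     1     1     1     1     1     1     1     1     1
          3     1     1     1     2     2     2     3     3     3     4     4     4     5     5     5     6     6     6     7
          4     1     1     1     2     3     3     4     5     6     7     8     9    11    12    13    15    17    18    20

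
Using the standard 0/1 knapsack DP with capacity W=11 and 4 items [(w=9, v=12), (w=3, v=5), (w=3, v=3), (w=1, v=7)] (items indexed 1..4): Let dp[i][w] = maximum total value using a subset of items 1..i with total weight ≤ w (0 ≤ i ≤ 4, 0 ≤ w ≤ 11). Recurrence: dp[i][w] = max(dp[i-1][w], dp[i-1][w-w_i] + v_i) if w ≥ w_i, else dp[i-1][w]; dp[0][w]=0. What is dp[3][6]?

i\w   0   1   2   3   4   5   6   7   8   9  10  11
  0   0   0   0   0   0   0   0   0   0   0   0   0
  1   0   0   0   0   0   0   0   0   0  12  12  12
  2   0   0   0   5   5   5   5   5   5  12  12  12
  3   0   0   0   5   5   5   8   8   8  12  12  12
  4   0   7   7   7  12  12  12  15  15  15  19  19

8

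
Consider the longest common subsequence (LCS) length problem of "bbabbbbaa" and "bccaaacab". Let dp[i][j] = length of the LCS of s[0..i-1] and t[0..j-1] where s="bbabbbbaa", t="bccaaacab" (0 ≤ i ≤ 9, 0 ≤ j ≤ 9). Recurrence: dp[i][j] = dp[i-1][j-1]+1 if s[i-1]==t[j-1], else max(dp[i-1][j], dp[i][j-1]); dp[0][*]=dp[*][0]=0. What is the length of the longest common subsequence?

   ''  b  c  c  a  a  a  c  a  b
''  0  0  0  0  0  0  0  0  0  0
 b  0  1  1  1  1  1  1  1  1  1
 b  0  1  1  1  1  1  1  1  1  2
 a  0  1  1  1  2  2  2  2  2  2
 b  0  1  1  1  2  2  2  2  2  3
 b  0  1  1  1  2  2  2  2  2  3
 b  0  1  1  1  2  2  2  2  2  3
 b  0  1  1  1  2  2  2  2  2  3
 a  0  1  1  1  2  3  3  3  3  3
 a  0  1  1  1  2  3  4  4  4  4

4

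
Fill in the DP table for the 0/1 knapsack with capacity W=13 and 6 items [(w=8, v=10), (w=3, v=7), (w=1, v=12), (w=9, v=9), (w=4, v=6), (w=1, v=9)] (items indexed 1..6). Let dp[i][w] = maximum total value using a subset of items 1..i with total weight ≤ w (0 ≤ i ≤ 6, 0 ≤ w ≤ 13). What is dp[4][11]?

22

i\w   0   1   2   3   4   5   6   7   8   9  10  11  12  13
  0   0   0   0   0   0   0   0   0   0   0   0   0   0   0
  1   0   0   0   0   0   0   0   0  10  10  10  10  10  10
  2   0   0   0   7   7   7   7   7  10  10  10  17  17  17
  3   0  12  12  12  19  19  19  19  19  22  22  22  29  29
  4   0  12  12  12  19  19  19  19  19  22  22  22  29  29
  5   0  12  12  12  19  19  19  19  25  25  25  25  29  29
  6   0  12  21  21  21  28  28  28  28  34  34  34  34  38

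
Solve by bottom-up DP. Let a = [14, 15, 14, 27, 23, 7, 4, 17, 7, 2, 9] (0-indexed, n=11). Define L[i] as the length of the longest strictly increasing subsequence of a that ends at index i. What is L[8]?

   i    0    1    2    3    4    5    6    7    8    9   10
a[i]   14   15   14   27   23    7    4   17    7    2    9
L[i]    1    2    1    3    3    1    1    3    2    1    3

2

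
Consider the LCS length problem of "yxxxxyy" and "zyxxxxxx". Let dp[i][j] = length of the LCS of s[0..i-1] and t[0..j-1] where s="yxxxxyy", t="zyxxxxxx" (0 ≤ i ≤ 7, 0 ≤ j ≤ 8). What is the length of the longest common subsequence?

5

   ''  z  y  x  x  x  x  x  x
''  0  0  0  0  0  0  0  0  0
 y  0  0  1  1  1  1  1  1  1
 x  0  0  1  2  2  2  2  2  2
 x  0  0  1  2  3  3  3  3  3
 x  0  0  1  2  3  4  4  4  4
 x  0  0  1  2  3  4  5  5  5
 y  0  0  1  2  3  4  5  5  5
 y  0  0  1  2  3  4  5  5  5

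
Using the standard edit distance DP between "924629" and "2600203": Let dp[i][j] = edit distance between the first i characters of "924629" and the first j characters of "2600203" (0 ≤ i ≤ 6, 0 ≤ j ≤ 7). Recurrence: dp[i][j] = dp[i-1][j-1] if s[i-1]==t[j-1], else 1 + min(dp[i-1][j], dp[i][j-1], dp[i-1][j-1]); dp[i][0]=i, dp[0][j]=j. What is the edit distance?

6

   ''  2  6  0  0  2  0  3
''  0  1  2  3  4  5  6  7
 9  1  1  2  3  4  5  6  7
 2  2  1  2  3  4  4  5  6
 4  3  2  2  3  4  5  5  6
 6  4  3  2  3  4  5  6  6
 2  5  4  3  3  4  4  5  6
 9  6  5  4  4  4  5  5  6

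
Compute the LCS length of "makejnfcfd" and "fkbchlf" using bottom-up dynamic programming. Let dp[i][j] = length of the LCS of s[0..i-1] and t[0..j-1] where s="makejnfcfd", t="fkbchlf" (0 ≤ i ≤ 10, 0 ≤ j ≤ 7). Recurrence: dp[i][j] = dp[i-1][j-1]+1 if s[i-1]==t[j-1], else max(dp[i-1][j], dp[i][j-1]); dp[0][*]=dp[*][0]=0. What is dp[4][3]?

   ''  f  k  b  c  h  l  f
''  0  0  0  0  0  0  0  0
 m  0  0  0  0  0  0  0  0
 a  0  0  0  0  0  0  0  0
 k  0  0  1  1  1  1  1  1
 e  0  0  1  1  1  1  1  1
 j  0  0  1  1  1  1  1  1
 n  0  0  1  1  1  1  1  1
 f  0  1  1  1  1  1  1  2
 c  0  1  1  1  2  2  2  2
 f  0  1  1  1  2  2  2  3
 d  0  1  1  1  2  2  2  3

1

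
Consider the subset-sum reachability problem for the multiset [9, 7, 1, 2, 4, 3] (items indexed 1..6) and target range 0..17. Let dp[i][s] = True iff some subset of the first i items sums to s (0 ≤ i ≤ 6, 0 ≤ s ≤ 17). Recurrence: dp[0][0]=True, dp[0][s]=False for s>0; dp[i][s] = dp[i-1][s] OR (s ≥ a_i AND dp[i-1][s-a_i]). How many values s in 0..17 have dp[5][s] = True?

i\s   0   1   2   3   4   5   6   7   8   9  10  11  12  13  14  15  16  17
  0   T   F   F   F   F   F   F   F   F   F   F   F   F   F   F   F   F   F
  1   T   F   F   F   F   F   F   F   F   T   F   F   F   F   F   F   F   F
  2   T   F   F   F   F   F   F   T   F   T   F   F   F   F   F   F   T   F
  3   T   T   F   F   F   F   F   T   T   T   T   F   F   F   F   F   T   T
  4   T   T   T   T   F   F   F   T   T   T   T   T   T   F   F   F   T   T
  5   T   T   T   T   T   T   T   T   T   T   T   T   T   T   T   T   T   T
  6   T   T   T   T   T   T   T   T   T   T   T   T   T   T   T   T   T   T

18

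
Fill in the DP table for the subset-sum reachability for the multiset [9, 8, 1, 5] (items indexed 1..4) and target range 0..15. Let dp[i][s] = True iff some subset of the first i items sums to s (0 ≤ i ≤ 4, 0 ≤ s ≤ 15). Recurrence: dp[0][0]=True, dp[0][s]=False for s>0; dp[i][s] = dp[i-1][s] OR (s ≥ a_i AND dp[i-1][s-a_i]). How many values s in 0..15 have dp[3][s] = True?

5

i\s   0   1   2   3   4   5   6   7   8   9  10  11  12  13  14  15
  0   T   F   F   F   F   F   F   F   F   F   F   F   F   F   F   F
  1   T   F   F   F   F   F   F   F   F   T   F   F   F   F   F   F
  2   T   F   F   F   F   F   F   F   T   T   F   F   F   F   F   F
  3   T   T   F   F   F   F   F   F   T   T   T   F   F   F   F   F
  4   T   T   F   F   F   T   T   F   T   T   T   F   F   T   T   T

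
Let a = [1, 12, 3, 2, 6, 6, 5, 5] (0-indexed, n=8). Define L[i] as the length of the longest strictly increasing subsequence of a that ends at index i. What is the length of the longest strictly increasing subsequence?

   i    0    1    2    3    4    5    6    7
a[i]    1   12    3    2    6    6    5    5
L[i]    1    2    2    2    3    3    3    3

3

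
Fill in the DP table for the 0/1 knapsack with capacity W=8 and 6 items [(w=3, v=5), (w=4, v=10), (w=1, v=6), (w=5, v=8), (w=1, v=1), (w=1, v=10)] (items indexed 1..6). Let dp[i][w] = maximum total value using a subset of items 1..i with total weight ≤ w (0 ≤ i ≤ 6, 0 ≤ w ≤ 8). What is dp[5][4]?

i\w   0   1   2   3   4   5   6   7   8
  0   0   0   0   0   0   0   0   0   0
  1   0   0   0   5   5   5   5   5   5
  2   0   0   0   5  10  10  10  15  15
  3   0   6   6   6  11  16  16  16  21
  4   0   6   6   6  11  16  16  16  21
  5   0   6   7   7  11  16  17  17  21
  6   0  10  16  17  17  21  26  27  27

11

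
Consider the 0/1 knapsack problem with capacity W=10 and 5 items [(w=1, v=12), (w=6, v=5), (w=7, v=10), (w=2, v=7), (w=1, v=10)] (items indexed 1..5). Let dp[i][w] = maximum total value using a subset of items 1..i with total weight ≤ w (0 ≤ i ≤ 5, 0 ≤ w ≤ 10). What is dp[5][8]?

i\w   0   1   2   3   4   5   6   7   8   9  10
  0   0   0   0   0   0   0   0   0   0   0   0
  1   0  12  12  12  12  12  12  12  12  12  12
  2   0  12  12  12  12  12  12  17  17  17  17
  3   0  12  12  12  12  12  12  17  22  22  22
  4   0  12  12  19  19  19  19  19  22  24  29
  5   0  12  22  22  29  29  29  29  29  32  34

29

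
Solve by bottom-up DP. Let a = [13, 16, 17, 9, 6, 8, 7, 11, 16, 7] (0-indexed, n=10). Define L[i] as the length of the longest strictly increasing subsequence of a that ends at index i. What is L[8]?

   i    0    1    2    3    4    5    6    7    8    9
a[i]   13   16   17    9    6    8    7   11   16    7
L[i]    1    2    3    1    1    2    2    3    4    2

4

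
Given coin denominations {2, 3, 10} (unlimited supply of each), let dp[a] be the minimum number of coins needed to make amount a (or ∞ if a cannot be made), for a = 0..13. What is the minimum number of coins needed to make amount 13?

 a  0  1  2  3  4  5  6  7  8  9 10 11 12 13
dp  0  -  1  1  2  2  2  3  3  3  1  4  2  2
(- denotes ∞ / unreachable)

2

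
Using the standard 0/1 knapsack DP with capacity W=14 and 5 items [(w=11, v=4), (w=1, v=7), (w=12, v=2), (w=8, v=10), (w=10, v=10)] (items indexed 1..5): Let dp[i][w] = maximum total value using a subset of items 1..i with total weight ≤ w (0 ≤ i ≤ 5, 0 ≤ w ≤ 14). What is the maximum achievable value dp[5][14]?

17

i\w   0   1   2   3   4   5   6   7   8   9  10  11  12  13  14
  0   0   0   0   0   0   0   0   0   0   0   0   0   0   0   0
  1   0   0   0   0   0   0   0   0   0   0   0   4   4   4   4
  2   0   7   7   7   7   7   7   7   7   7   7   7  11  11  11
  3   0   7   7   7   7   7   7   7   7   7   7   7  11  11  11
  4   0   7   7   7   7   7   7   7  10  17  17  17  17  17  17
  5   0   7   7   7   7   7   7   7  10  17  17  17  17  17  17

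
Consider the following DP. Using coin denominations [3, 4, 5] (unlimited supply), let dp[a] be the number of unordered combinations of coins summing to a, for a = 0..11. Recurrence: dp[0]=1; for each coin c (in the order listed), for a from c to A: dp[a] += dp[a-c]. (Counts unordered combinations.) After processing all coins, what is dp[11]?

2

after  coin     0     1     2     3     4     5     6     7     8     9    10    11
          3     1     0     0     1     0     0     1     0     0     1     0     0
          4     1     0     0     1     1     0     1     1     1     1     1     1
          5     1     0     0     1     1     1     1     1     2     2     2     2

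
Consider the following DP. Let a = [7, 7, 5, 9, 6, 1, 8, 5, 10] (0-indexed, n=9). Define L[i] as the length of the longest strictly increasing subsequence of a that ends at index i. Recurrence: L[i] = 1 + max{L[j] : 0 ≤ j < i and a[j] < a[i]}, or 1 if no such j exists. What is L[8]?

4

   i    0    1    2    3    4    5    6    7    8
a[i]    7    7    5    9    6    1    8    5   10
L[i]    1    1    1    2    2    1    3    2    4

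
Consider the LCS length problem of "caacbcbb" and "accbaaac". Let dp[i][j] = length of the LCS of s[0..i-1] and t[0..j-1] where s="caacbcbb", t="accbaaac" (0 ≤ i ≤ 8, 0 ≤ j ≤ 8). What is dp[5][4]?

   ''  a  c  c  b  a  a  a  c
''  0  0  0  0  0  0  0  0  0
 c  0  0  1  1  1  1  1  1  1
 a  0  1  1  1  1  2  2  2  2
 a  0  1  1  1  1  2  3  3  3
 c  0  1  2  2  2  2  3  3  4
 b  0  1  2  2  3  3  3  3  4
 c  0  1  2  3  3  3  3  3  4
 b  0  1  2  3  4  4  4  4  4
 b  0  1  2  3  4  4  4  4  4

3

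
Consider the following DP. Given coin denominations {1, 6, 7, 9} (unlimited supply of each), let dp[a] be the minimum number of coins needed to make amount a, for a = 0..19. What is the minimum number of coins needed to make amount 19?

 a  0  1  2  3  4  5  6  7  8  9 10 11 12 13 14 15 16 17 18 19
dp  0  1  2  3  4  5  1  1  2  1  2  3  2  2  2  2  2  3  2  3

3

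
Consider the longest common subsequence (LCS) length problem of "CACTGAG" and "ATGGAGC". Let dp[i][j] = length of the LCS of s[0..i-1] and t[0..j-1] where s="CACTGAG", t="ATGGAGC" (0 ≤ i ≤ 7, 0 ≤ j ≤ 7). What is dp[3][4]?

1

   ''  A  T  G  G  A  G  C
''  0  0  0  0  0  0  0  0
 C  0  0  0  0  0  0  0  1
 A  0  1  1  1  1  1  1  1
 C  0  1  1  1  1  1  1  2
 T  0  1  2  2  2  2  2  2
 G  0  1  2  3  3  3  3  3
 A  0  1  2  3  3  4  4  4
 G  0  1  2  3  4  4  5  5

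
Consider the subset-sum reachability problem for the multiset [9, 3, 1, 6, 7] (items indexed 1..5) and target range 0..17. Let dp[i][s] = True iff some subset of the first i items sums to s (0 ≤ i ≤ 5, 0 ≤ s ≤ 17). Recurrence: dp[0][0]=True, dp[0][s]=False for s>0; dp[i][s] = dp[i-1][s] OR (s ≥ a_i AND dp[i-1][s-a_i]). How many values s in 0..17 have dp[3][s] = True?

i\s   0   1   2   3   4   5   6   7   8   9  10  11  12  13  14  15  16  17
  0   T   F   F   F   F   F   F   F   F   F   F   F   F   F   F   F   F   F
  1   T   F   F   F   F   F   F   F   F   T   F   F   F   F   F   F   F   F
  2   T   F   F   T   F   F   F   F   F   T   F   F   T   F   F   F   F   F
  3   T   T   F   T   T   F   F   F   F   T   T   F   T   T   F   F   F   F
  4   T   T   F   T   T   F   T   T   F   T   T   F   T   T   F   T   T   F
  5   T   T   F   T   T   F   T   T   T   T   T   T   T   T   T   T   T   T

8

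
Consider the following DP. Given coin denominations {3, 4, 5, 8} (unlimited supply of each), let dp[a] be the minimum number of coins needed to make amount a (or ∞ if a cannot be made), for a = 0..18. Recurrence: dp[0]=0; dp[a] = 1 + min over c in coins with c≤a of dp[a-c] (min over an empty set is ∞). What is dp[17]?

3

 a  0  1  2  3  4  5  6  7  8  9 10 11 12 13 14 15 16 17 18
dp  0  -  -  1  1  1  2  2  1  2  2  2  2  2  3  3  2  3  3
(- denotes ∞ / unreachable)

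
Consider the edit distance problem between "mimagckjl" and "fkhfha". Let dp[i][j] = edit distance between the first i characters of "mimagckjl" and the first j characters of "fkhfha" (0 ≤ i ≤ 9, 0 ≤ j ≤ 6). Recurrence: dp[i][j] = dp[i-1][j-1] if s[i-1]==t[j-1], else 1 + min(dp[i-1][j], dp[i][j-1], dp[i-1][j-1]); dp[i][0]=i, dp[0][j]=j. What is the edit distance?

   ''  f  k  h  f  h  a
''  0  1  2  3  4  5  6
 m  1  1  2  3  4  5  6
 i  2  2  2  3  4  5  6
 m  3  3  3  3  4  5  6
 a  4  4  4  4  4  5  5
 g  5  5  5  5  5  5  6
 c  6  6  6  6  6  6  6
 k  7  7  6  7  7  7  7
 j  8  8  7  7  8  8  8
 l  9  9  8  8  8  9  9

9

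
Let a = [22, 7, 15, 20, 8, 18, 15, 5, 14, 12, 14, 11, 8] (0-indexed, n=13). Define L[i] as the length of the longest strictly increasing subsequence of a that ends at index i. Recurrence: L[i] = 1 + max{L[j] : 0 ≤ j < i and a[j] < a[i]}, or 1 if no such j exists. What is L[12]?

2

   i    0    1    2    3    4    5    6    7    8    9   10   11   12
a[i]   22    7   15   20    8   18   15    5   14   12   14   11    8
L[i]    1    1    2    3    2    3    3    1    3    3    4    3    2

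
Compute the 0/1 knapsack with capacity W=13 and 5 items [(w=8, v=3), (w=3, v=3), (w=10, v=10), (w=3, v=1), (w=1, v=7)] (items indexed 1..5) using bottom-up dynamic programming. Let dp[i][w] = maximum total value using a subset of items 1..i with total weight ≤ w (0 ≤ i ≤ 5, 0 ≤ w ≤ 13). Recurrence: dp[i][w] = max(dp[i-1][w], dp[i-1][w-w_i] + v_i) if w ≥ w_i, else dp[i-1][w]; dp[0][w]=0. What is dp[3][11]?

10

i\w   0   1   2   3   4   5   6   7   8   9  10  11  12  13
  0   0   0   0   0   0   0   0   0   0   0   0   0   0   0
  1   0   0   0   0   0   0   0   0   3   3   3   3   3   3
  2   0   0   0   3   3   3   3   3   3   3   3   6   6   6
  3   0   0   0   3   3   3   3   3   3   3  10  10  10  13
  4   0   0   0   3   3   3   4   4   4   4  10  10  10  13
  5   0   7   7   7  10  10  10  11  11  11  11  17  17  17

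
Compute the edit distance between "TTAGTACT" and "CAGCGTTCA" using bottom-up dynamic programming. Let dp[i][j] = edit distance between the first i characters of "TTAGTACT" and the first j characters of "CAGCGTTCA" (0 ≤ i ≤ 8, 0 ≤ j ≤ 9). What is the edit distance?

6

   ''  C  A  G  C  G  T  T  C  A
''  0  1  2  3  4  5  6  7  8  9
 T  1  1  2  3  4  5  5  6  7  8
 T  2  2  2  3  4  5  5  5  6  7
 A  3  3  2  3  4  5  6  6  6  6
 G  4  4  3  2  3  4  5  6  7  7
 T  5  5  4  3  3  4  4  5  6  7
 A  6  6  5  4  4  4  5  5  6  6
 C  7  6  6  5  4  5  5  6  5  6
 T  8  7  7  6  5  5  5  5  6  6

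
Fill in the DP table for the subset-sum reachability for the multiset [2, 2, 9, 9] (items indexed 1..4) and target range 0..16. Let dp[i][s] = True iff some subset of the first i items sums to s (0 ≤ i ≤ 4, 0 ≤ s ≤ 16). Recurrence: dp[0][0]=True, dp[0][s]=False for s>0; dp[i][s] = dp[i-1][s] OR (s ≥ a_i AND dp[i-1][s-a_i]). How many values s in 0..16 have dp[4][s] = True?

6

i\s   0   1   2   3   4   5   6   7   8   9  10  11  12  13  14  15  16
  0   T   F   F   F   F   F   F   F   F   F   F   F   F   F   F   F   F
  1   T   F   T   F   F   F   F   F   F   F   F   F   F   F   F   F   F
  2   T   F   T   F   T   F   F   F   F   F   F   F   F   F   F   F   F
  3   T   F   T   F   T   F   F   F   F   T   F   T   F   T   F   F   F
  4   T   F   T   F   T   F   F   F   F   T   F   T   F   T   F   F   F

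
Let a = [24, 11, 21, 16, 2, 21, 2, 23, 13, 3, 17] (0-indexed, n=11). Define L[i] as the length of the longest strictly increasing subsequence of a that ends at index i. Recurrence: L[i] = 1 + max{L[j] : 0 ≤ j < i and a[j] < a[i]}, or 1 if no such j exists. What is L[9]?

   i    0    1    2    3    4    5    6    7    8    9   10
a[i]   24   11   21   16    2   21    2   23   13    3   17
L[i]    1    1    2    2    1    3    1    4    2    2    3

2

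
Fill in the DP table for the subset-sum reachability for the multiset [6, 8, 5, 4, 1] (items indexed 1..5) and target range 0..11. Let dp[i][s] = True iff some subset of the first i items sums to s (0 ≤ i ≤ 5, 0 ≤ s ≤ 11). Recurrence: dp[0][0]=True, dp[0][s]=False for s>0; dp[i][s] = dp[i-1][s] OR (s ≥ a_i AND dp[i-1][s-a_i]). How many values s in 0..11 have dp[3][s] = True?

5

i\s   0   1   2   3   4   5   6   7   8   9  10  11
  0   T   F   F   F   F   F   F   F   F   F   F   F
  1   T   F   F   F   F   F   T   F   F   F   F   F
  2   T   F   F   F   F   F   T   F   T   F   F   F
  3   T   F   F   F   F   T   T   F   T   F   F   T
  4   T   F   F   F   T   T   T   F   T   T   T   T
  5   T   T   F   F   T   T   T   T   T   T   T   T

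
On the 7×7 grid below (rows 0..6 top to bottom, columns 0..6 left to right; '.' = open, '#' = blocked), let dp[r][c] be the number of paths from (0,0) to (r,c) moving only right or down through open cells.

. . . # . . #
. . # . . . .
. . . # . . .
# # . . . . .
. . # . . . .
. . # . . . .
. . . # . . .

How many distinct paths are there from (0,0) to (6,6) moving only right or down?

r\c   0   1   2   3   4   5   6
  0   1   1   1   0   0   0   0
  1   1   2   0   0   0   0   0
  2   1   3   3   0   0   0   0
  3   0   0   3   3   3   3   3
  4   0   0   0   3   6   9  12
  5   0   0   0   3   9  18  30
  6   0   0   0   0   9  27  57

57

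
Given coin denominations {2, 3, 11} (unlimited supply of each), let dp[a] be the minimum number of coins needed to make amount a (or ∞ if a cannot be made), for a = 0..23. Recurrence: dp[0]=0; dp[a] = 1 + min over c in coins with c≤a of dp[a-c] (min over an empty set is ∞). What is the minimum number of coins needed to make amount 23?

5

 a  0  1  2  3  4  5  6  7  8  9 10 11 12 13 14 15 16 17 18 19 20 21 22 23
dp  0  -  1  1  2  2  2  3  3  3  4  1  4  2  2  3  3  3  4  4  4  5  2  5
(- denotes ∞ / unreachable)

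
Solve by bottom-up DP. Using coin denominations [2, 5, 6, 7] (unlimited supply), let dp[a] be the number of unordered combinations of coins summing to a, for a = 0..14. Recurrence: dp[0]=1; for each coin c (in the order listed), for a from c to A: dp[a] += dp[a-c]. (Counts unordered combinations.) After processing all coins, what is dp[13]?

4

after  coin     0     1     2     3     4     5     6     7     8     9    10    11    12    13    14
          2     1     0     1     0     1     0     1     0     1     0     1     0     1     0     1
          5     1     0     1     0     1     1     1     1     1     1     2     1     2     1     2
          6     1     0     1     0     1     1     2     1     2     1     3     2     4     2     4
          7     1     0     1     0     1     1     2     2     2     2     3     3     5     4     6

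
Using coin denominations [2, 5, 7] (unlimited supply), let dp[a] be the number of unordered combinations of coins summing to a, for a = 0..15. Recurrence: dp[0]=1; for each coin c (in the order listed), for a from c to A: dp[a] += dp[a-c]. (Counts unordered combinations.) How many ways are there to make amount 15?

3

after  coin     0     1     2     3     4     5     6     7     8     9    10    11    12    13    14    15
          2     1     0     1     0     1     0     1     0     1     0     1     0     1     0     1     0
          5     1     0     1     0     1     1     1     1     1     1     2     1     2     1     2     2
          7     1     0     1     0     1     1     1     2     1     2     2     2     3     2     4     3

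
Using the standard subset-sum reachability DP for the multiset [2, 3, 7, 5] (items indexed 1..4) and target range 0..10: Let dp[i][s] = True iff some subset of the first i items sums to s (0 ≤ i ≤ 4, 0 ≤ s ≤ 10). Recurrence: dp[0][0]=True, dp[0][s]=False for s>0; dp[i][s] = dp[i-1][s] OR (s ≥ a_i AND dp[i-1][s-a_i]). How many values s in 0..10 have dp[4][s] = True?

8

i\s   0   1   2   3   4   5   6   7   8   9  10
  0   T   F   F   F   F   F   F   F   F   F   F
  1   T   F   T   F   F   F   F   F   F   F   F
  2   T   F   T   T   F   T   F   F   F   F   F
  3   T   F   T   T   F   T   F   T   F   T   T
  4   T   F   T   T   F   T   F   T   T   T   T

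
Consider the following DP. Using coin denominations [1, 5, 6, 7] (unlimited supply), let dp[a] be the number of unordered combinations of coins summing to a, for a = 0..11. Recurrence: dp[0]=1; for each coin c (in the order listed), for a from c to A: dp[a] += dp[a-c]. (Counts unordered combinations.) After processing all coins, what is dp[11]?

6

after  coin     0     1     2     3     4     5     6     7     8     9    10    11
          1     1     1     1     1     1     1     1     1     1     1     1     1
          5     1     1     1     1     1     2     2     2     2     2     3     3
          6     1     1     1     1     1     2     3     3     3     3     4     5
          7     1     1     1     1     1     2     3     4     4     4     5     6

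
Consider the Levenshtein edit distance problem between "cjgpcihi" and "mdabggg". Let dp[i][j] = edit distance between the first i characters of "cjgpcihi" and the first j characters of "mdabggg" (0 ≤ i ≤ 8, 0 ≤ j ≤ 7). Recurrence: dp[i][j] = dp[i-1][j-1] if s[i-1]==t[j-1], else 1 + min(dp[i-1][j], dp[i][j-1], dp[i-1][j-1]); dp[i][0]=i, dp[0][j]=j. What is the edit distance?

8

   ''  m  d  a  b  g  g  g
''  0  1  2  3  4  5  6  7
 c  1  1  2  3  4  5  6  7
 j  2  2  2  3  4  5  6  7
 g  3  3  3  3  4  4  5  6
 p  4  4  4  4  4  5  5  6
 c  5  5  5  5  5  5  6  6
 i  6  6  6  6  6  6  6  7
 h  7  7  7  7  7  7  7  7
 i  8  8  8  8  8  8  8  8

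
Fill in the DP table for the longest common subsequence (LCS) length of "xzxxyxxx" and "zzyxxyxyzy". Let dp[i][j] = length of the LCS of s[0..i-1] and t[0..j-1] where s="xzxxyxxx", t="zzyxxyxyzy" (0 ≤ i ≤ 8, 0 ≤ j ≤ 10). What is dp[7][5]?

   ''  z  z  y  x  x  y  x  y  z  y
''  0  0  0  0  0  0  0  0  0  0  0
 x  0  0  0  0  1  1  1  1  1  1  1
 z  0  1  1  1  1  1  1  1  1  2  2
 x  0  1  1  1  2  2  2  2  2  2  2
 x  0  1  1  1  2  3  3  3  3  3  3
 y  0  1  1  2  2  3  4  4  4  4  4
 x  0  1  1  2  3  3  4  5  5  5  5
 x  0  1  1  2  3  4  4  5  5  5  5
 x  0  1  1  2  3  4  4  5  5  5  5

4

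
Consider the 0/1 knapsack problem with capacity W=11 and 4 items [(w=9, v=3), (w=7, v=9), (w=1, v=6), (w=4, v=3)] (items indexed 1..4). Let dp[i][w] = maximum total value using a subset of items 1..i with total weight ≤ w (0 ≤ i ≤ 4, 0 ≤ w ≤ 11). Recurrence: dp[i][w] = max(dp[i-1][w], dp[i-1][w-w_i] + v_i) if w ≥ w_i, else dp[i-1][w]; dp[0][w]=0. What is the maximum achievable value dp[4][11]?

15

i\w   0   1   2   3   4   5   6   7   8   9  10  11
  0   0   0   0   0   0   0   0   0   0   0   0   0
  1   0   0   0   0   0   0   0   0   0   3   3   3
  2   0   0   0   0   0   0   0   9   9   9   9   9
  3   0   6   6   6   6   6   6   9  15  15  15  15
  4   0   6   6   6   6   9   9   9  15  15  15  15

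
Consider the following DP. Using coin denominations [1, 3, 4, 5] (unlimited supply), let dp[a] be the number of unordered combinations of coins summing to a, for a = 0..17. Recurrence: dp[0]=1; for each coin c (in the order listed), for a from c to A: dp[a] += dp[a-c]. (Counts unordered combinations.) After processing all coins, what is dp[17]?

35

after  coin     0     1     2     3     4     5     6     7     8     9    10    11    12    13    14    15    16    17
          1     1     1     1     1     1     1     1     1     1     1     1     1     1     1     1     1     1     1
          3     1     1     1     2     2     2     3     3     3     4     4     4     5     5     5     6     6     6
          4     1     1     1     2     3     3     4     5     6     7     8     9    11    12    13    15    17    18
          5     1     1     1     2     3     4     5     6     8    10    12    14    17    20    23    27    31    35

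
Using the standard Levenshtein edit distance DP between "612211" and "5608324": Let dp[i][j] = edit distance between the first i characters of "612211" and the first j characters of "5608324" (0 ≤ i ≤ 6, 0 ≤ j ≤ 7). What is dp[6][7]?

   ''  5  6  0  8  3  2  4
''  0  1  2  3  4  5  6  7
 6  1  1  1  2  3  4  5  6
 1  2  2  2  2  3  4  5  6
 2  3  3  3  3  3  4  4  5
 2  4  4  4  4  4  4  4  5
 1  5  5  5  5  5  5  5  5
 1  6  6  6  6  6  6  6  6

6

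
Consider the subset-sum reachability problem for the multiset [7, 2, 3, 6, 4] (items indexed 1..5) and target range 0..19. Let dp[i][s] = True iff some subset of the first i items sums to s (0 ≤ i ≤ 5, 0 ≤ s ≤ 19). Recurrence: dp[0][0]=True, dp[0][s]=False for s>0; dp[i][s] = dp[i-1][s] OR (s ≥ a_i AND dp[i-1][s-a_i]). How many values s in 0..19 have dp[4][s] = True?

15

i\s   0   1   2   3   4   5   6   7   8   9  10  11  12  13  14  15  16  17  18  19
  0   T   F   F   F   F   F   F   F   F   F   F   F   F   F   F   F   F   F   F   F
  1   T   F   F   F   F   F   F   T   F   F   F   F   F   F   F   F   F   F   F   F
  2   T   F   T   F   F   F   F   T   F   T   F   F   F   F   F   F   F   F   F   F
  3   T   F   T   T   F   T   F   T   F   T   T   F   T   F   F   F   F   F   F   F
  4   T   F   T   T   F   T   T   T   T   T   T   T   T   T   F   T   T   F   T   F
  5   T   F   T   T   T   T   T   T   T   T   T   T   T   T   T   T   T   T   T   T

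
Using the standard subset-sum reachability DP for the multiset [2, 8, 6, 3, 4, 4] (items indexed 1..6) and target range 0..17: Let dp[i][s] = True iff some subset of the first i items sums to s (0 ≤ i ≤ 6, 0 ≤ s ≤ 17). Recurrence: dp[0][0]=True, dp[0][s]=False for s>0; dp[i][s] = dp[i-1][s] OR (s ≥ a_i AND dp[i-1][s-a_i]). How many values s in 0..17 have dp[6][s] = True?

i\s   0   1   2   3   4   5   6   7   8   9  10  11  12  13  14  15  16  17
  0   T   F   F   F   F   F   F   F   F   F   F   F   F   F   F   F   F   F
  1   T   F   T   F   F   F   F   F   F   F   F   F   F   F   F   F   F   F
  2   T   F   T   F   F   F   F   F   T   F   T   F   F   F   F   F   F   F
  3   T   F   T   F   F   F   T   F   T   F   T   F   F   F   T   F   T   F
  4   T   F   T   T   F   T   T   F   T   T   T   T   F   T   T   F   T   T
  5   T   F   T   T   T   T   T   T   T   T   T   T   T   T   T   T   T   T
  6   T   F   T   T   T   T   T   T   T   T   T   T   T   T   T   T   T   T

17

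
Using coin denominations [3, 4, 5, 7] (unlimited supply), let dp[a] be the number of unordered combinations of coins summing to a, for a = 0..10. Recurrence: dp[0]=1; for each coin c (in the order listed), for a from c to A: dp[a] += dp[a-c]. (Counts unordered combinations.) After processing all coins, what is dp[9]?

2

after  coin     0     1     2     3     4     5     6     7     8     9    10
          3     1     0     0     1     0     0     1     0     0     1     0
          4     1     0     0     1     1     0     1     1     1     1     1
          5     1     0     0     1     1     1     1     1     2     2     2
          7     1     0     0     1     1     1     1     2     2     2     3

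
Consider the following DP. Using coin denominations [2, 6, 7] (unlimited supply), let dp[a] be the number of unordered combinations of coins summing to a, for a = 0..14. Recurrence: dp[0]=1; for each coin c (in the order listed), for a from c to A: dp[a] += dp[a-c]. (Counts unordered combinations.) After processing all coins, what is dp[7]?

1

after  coin     0     1     2     3     4     5     6     7     8     9    10    11    12    13    14
          2     1     0     1     0     1     0     1     0     1     0     1     0     1     0     1
          6     1     0     1     0     1     0     2     0     2     0     2     0     3     0     3
          7     1     0     1     0     1     0     2     1     2     1     2     1     3     2     4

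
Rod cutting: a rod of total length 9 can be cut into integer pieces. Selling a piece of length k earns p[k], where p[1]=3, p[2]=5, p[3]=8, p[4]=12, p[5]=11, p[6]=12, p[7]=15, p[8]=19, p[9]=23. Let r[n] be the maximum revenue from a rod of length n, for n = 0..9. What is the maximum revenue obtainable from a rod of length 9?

   n    0    1    2    3    4    5    6    7    8    9
r[n]    0    3    6    9   12   15   18   21   24   27

27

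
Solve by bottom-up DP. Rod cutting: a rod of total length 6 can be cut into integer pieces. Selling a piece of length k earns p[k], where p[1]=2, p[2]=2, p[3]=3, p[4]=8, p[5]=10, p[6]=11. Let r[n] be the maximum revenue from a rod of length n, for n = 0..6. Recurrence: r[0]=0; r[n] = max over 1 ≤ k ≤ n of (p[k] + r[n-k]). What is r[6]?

   n    0    1    2    3    4    5    6
r[n]    0    2    4    6    8   10   12

12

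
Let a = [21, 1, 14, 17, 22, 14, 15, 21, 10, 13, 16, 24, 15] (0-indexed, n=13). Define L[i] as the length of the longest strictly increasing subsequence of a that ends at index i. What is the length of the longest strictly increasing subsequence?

5

   i    0    1    2    3    4    5    6    7    8    9   10   11   12
a[i]   21    1   14   17   22   14   15   21   10   13   16   24   15
L[i]    1    1    2    3    4    2    3    4    2    3    4    5    4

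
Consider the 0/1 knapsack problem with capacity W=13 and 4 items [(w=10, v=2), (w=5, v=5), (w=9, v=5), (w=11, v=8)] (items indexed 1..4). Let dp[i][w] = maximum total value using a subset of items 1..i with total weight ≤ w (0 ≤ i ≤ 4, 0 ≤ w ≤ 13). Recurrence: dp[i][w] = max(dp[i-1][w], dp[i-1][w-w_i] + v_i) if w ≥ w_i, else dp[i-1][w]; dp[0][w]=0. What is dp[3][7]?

5

i\w   0   1   2   3   4   5   6   7   8   9  10  11  12  13
  0   0   0   0   0   0   0   0   0   0   0   0   0   0   0
  1   0   0   0   0   0   0   0   0   0   0   2   2   2   2
  2   0   0   0   0   0   5   5   5   5   5   5   5   5   5
  3   0   0   0   0   0   5   5   5   5   5   5   5   5   5
  4   0   0   0   0   0   5   5   5   5   5   5   8   8   8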